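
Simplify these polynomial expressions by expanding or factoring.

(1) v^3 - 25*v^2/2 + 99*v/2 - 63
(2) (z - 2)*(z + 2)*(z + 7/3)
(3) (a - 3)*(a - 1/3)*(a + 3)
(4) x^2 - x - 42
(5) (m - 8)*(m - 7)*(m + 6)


(1) = (v - 6)*(v - 7/2)*(v - 3)
(2) = z^3 + 7*z^2/3 - 4*z - 28/3
(3) = a^3 - a^2/3 - 9*a + 3
(4) = (x - 7)*(x + 6)
(5) = m^3 - 9*m^2 - 34*m + 336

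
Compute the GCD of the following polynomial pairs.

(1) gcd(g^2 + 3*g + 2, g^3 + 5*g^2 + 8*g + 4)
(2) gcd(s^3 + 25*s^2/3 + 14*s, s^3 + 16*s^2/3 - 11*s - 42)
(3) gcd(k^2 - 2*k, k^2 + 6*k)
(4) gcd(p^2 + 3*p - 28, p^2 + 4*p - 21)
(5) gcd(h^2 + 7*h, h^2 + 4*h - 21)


(1) = gcd((g + 1)*(g + 2), (g + 1)*(g + 2)^2) = g^2 + 3*g + 2
(2) = gcd(s*(s + 7/3)*(s + 6), (s - 3)*(s + 7/3)*(s + 6)) = s^2 + 25*s/3 + 14
(3) = gcd(k*(k - 2), k*(k + 6)) = k
(4) = gcd((p - 4)*(p + 7), (p - 3)*(p + 7)) = p + 7
(5) = gcd(h*(h + 7), (h - 3)*(h + 7)) = h + 7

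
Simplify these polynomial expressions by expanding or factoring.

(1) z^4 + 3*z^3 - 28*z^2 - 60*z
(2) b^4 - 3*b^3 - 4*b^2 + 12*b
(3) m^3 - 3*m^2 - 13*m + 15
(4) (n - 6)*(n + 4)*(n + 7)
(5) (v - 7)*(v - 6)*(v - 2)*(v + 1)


(1) = z*(z - 5)*(z + 2)*(z + 6)
(2) = b*(b - 3)*(b - 2)*(b + 2)
(3) = (m - 5)*(m - 1)*(m + 3)
(4) = n^3 + 5*n^2 - 38*n - 168
(5) = v^4 - 14*v^3 + 53*v^2 - 16*v - 84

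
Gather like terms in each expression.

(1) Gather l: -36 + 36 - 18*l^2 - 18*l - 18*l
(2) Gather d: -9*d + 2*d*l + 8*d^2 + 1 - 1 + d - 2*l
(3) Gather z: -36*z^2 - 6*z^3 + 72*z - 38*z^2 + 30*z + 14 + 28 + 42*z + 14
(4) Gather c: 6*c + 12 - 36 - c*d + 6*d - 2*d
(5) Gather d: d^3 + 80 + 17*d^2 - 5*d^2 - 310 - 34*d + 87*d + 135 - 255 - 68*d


(1) = -18*l^2 - 36*l
(2) = 8*d^2 + d*(2*l - 8) - 2*l
(3) = -6*z^3 - 74*z^2 + 144*z + 56
(4) = c*(6 - d) + 4*d - 24
(5) = d^3 + 12*d^2 - 15*d - 350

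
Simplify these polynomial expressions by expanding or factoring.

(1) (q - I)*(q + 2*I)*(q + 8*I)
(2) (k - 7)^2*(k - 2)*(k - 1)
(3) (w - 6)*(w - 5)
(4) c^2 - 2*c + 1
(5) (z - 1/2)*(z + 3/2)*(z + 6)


(1) = q^3 + 9*I*q^2 - 6*q + 16*I
(2) = k^4 - 17*k^3 + 93*k^2 - 175*k + 98
(3) = w^2 - 11*w + 30
(4) = (c - 1)^2
(5) = z^3 + 7*z^2 + 21*z/4 - 9/2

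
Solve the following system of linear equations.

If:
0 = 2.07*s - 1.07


Then:
s = 0.52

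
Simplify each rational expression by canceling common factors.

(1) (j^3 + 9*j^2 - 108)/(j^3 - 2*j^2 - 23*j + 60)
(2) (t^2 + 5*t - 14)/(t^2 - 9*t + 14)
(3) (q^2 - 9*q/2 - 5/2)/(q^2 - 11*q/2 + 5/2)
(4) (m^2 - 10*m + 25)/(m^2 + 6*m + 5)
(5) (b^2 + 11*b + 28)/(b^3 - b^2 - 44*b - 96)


(1) = (j^2 + 12*j + 36)/(j^2 + j - 20)
(2) = (t + 7)/(t - 7)
(3) = (2*q + 1)/(2*q - 1)
(4) = (m^2 - 10*m + 25)/(m^2 + 6*m + 5)
(5) = (b + 7)/(b^2 - 5*b - 24)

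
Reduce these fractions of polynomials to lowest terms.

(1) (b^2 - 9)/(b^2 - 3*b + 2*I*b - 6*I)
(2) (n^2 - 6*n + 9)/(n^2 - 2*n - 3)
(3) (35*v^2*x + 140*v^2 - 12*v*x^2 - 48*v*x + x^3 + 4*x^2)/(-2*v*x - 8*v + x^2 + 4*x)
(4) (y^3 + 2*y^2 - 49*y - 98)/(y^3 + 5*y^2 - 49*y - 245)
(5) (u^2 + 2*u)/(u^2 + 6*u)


(1) = (b + 3)/(b + 2*I)
(2) = (n - 3)/(n + 1)
(3) = (35*v^2 - 12*v*x + x^2)/(-2*v + x)
(4) = (y + 2)/(y + 5)
(5) = (u + 2)/(u + 6)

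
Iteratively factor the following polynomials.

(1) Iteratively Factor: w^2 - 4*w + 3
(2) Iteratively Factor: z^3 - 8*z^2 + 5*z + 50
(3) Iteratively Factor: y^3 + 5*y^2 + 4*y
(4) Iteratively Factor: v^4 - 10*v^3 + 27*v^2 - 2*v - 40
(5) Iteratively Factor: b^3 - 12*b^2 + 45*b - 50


(1) = (w - 1)*(w - 3)
(2) = (z - 5)*(z^2 - 3*z - 10) = (z - 5)*(z + 2)*(z - 5)
(3) = (y)*(y^2 + 5*y + 4) = y*(y + 1)*(y + 4)
(4) = (v - 4)*(v^3 - 6*v^2 + 3*v + 10) = (v - 4)*(v + 1)*(v^2 - 7*v + 10) = (v - 5)*(v - 4)*(v + 1)*(v - 2)
(5) = (b - 5)*(b^2 - 7*b + 10) = (b - 5)*(b - 2)*(b - 5)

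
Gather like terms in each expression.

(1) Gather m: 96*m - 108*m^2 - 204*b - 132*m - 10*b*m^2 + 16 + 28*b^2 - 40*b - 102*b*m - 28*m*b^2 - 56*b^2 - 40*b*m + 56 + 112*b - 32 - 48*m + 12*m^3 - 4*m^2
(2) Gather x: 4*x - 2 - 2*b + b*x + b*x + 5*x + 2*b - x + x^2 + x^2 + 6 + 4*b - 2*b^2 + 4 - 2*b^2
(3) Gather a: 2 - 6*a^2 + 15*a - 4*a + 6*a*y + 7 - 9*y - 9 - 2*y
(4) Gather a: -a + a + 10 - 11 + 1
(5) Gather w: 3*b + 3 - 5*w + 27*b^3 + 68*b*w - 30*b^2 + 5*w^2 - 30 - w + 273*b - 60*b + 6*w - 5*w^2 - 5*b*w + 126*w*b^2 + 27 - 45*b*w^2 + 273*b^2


(1) = -28*b^2 - 132*b + 12*m^3 + m^2*(-10*b - 112) + m*(-28*b^2 - 142*b - 84) + 40
(2) = -4*b^2 + 4*b + 2*x^2 + x*(2*b + 8) + 8
(3) = -6*a^2 + a*(6*y + 11) - 11*y
(4) = 0
(5) = 27*b^3 + 243*b^2 - 45*b*w^2 + 216*b + w*(126*b^2 + 63*b)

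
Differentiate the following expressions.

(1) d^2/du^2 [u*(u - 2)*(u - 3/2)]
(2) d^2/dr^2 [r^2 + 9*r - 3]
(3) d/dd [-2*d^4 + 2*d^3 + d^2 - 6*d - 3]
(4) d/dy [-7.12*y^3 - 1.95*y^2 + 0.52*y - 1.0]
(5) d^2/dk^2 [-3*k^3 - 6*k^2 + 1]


(1) = 6*u - 7
(2) = 2
(3) = -8*d^3 + 6*d^2 + 2*d - 6
(4) = -21.36*y^2 - 3.9*y + 0.52
(5) = -18*k - 12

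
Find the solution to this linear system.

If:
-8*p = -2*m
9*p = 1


Then:
m = 4/9
p = 1/9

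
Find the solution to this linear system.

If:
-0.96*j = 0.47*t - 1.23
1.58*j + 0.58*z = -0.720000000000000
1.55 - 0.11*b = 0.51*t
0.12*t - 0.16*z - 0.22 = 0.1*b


Then:
b = 3.17
j = 0.13
t = 2.36
z = -1.59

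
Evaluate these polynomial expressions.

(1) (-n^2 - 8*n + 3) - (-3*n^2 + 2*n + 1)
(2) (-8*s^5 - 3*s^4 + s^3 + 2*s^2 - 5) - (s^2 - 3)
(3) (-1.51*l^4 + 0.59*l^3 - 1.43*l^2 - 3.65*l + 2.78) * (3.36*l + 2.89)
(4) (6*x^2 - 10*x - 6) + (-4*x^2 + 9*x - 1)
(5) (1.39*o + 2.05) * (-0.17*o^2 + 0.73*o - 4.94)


(1) = 2*n^2 - 10*n + 2
(2) = -8*s^5 - 3*s^4 + s^3 + s^2 - 2
(3) = -5.0736*l^5 - 2.3815*l^4 - 3.0997*l^3 - 16.3967*l^2 - 1.2077*l + 8.0342
(4) = 2*x^2 - x - 7
(5) = -0.2363*o^3 + 0.6662*o^2 - 5.3701*o - 10.127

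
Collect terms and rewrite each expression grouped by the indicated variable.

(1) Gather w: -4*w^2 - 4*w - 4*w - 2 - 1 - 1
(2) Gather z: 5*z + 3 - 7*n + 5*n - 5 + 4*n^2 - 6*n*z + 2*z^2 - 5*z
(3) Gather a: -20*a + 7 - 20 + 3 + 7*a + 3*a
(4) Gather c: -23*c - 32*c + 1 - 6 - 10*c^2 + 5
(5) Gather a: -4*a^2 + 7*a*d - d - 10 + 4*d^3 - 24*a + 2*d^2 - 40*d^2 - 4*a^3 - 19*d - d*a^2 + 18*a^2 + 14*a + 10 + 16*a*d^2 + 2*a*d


(1) = -4*w^2 - 8*w - 4
(2) = 4*n^2 - 6*n*z - 2*n + 2*z^2 - 2
(3) = -10*a - 10
(4) = -10*c^2 - 55*c
(5) = -4*a^3 + a^2*(14 - d) + a*(16*d^2 + 9*d - 10) + 4*d^3 - 38*d^2 - 20*d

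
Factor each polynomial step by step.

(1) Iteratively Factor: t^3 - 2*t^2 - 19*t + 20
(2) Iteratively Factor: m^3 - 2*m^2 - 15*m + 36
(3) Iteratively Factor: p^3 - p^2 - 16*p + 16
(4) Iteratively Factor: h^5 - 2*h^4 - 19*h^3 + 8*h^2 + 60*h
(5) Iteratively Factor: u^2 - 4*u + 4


(1) = (t + 4)*(t^2 - 6*t + 5) = (t - 1)*(t + 4)*(t - 5)
(2) = (m - 3)*(m^2 + m - 12) = (m - 3)^2*(m + 4)
(3) = (p - 4)*(p^2 + 3*p - 4) = (p - 4)*(p - 1)*(p + 4)
(4) = (h)*(h^4 - 2*h^3 - 19*h^2 + 8*h + 60) = h*(h + 3)*(h^3 - 5*h^2 - 4*h + 20) = h*(h + 2)*(h + 3)*(h^2 - 7*h + 10) = h*(h - 5)*(h + 2)*(h + 3)*(h - 2)
(5) = (u - 2)*(u - 2)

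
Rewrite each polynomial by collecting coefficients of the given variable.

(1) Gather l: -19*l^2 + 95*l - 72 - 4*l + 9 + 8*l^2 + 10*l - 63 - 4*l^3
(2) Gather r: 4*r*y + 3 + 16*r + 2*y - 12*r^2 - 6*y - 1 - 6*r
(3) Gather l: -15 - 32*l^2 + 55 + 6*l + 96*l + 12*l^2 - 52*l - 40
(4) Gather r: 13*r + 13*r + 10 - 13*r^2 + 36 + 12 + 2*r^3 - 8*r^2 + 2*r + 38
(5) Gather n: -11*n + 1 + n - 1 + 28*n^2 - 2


(1) = -4*l^3 - 11*l^2 + 101*l - 126
(2) = -12*r^2 + r*(4*y + 10) - 4*y + 2
(3) = -20*l^2 + 50*l
(4) = 2*r^3 - 21*r^2 + 28*r + 96
(5) = 28*n^2 - 10*n - 2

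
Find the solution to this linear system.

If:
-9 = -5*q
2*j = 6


Then:
j = 3
q = 9/5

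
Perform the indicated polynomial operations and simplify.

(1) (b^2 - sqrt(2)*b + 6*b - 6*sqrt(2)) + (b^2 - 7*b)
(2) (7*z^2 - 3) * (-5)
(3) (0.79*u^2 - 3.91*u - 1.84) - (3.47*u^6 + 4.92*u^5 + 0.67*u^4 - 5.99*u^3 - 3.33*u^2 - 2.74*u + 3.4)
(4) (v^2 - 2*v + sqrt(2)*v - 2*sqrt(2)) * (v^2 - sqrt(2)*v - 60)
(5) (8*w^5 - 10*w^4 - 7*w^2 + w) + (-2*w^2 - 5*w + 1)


(1) = 2*b^2 - sqrt(2)*b - b - 6*sqrt(2)
(2) = 15 - 35*z^2
(3) = -3.47*u^6 - 4.92*u^5 - 0.67*u^4 + 5.99*u^3 + 4.12*u^2 - 1.17*u - 5.24
(4) = v^4 - 2*v^3 - 62*v^2 - 60*sqrt(2)*v + 124*v + 120*sqrt(2)
(5) = 8*w^5 - 10*w^4 - 9*w^2 - 4*w + 1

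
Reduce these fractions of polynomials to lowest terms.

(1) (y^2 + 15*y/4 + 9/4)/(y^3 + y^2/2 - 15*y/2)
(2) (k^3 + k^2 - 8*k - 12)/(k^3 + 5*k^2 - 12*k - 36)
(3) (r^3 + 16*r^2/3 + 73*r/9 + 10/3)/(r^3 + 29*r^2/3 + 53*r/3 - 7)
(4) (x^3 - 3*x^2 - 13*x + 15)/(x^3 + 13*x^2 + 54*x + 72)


(1) = (4*y + 3)/(4*y^2 - 10*y)
(2) = (k + 2)/(k + 6)
(3) = (9*r^2 + 21*r + 10)/(9*r^2 + 60*r - 21)
(4) = (x^2 - 6*x + 5)/(x^2 + 10*x + 24)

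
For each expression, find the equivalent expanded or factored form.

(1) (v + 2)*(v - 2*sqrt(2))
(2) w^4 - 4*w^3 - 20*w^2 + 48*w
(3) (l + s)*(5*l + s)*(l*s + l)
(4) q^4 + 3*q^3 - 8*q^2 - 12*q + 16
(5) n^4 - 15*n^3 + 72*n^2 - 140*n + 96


(1) = v^2 - 2*sqrt(2)*v + 2*v - 4*sqrt(2)
(2) = w*(w - 6)*(w - 2)*(w + 4)
(3) = 5*l^3*s + 5*l^3 + 6*l^2*s^2 + 6*l^2*s + l*s^3 + l*s^2
(4) = (q - 2)*(q - 1)*(q + 2)*(q + 4)
(5) = (n - 8)*(n - 3)*(n - 2)^2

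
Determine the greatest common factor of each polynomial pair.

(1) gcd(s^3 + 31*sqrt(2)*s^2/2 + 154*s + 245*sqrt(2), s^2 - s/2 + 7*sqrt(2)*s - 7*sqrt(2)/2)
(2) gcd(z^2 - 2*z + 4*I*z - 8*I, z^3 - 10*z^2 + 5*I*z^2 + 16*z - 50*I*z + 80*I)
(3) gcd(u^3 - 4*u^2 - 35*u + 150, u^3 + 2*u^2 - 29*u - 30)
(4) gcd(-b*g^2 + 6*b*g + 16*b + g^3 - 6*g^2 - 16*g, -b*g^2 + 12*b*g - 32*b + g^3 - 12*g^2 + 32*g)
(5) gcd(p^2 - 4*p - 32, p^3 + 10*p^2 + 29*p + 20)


(1) = s + 7*sqrt(2)
(2) = gcd((z - 2)*(z + 4*I), (z - 8)*(z - 2)*(z + 5*I)) = z - 2
(3) = gcd((u - 5)^2*(u + 6), (u - 5)*(u + 1)*(u + 6)) = u^2 + u - 30
(4) = b*g - 8*b - g^2 + 8*g
(5) = p + 4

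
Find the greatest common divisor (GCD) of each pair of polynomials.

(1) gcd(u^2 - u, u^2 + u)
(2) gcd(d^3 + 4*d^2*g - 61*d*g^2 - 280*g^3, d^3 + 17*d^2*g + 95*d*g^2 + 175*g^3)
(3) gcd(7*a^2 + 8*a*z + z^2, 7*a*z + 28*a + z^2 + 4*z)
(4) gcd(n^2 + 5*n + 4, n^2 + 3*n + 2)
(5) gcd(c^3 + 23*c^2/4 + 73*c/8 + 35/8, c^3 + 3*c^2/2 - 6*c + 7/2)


(1) = u
(2) = d^2 + 12*d*g + 35*g^2
(3) = gcd((a + z)*(7*a + z), (7*a + z)*(z + 4)) = 7*a + z
(4) = n + 1
(5) = gcd((c + 1)*(c + 5/4)*(c + 7/2), (c - 1)^2*(c + 7/2)) = c + 7/2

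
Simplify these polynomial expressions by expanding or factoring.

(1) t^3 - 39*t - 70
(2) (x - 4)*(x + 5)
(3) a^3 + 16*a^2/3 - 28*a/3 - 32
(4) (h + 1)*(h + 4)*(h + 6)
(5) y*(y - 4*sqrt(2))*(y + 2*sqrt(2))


(1) = (t - 7)*(t + 2)*(t + 5)
(2) = x^2 + x - 20
(3) = (a - 8/3)*(a + 2)*(a + 6)
(4) = h^3 + 11*h^2 + 34*h + 24
(5) = y^3 - 2*sqrt(2)*y^2 - 16*y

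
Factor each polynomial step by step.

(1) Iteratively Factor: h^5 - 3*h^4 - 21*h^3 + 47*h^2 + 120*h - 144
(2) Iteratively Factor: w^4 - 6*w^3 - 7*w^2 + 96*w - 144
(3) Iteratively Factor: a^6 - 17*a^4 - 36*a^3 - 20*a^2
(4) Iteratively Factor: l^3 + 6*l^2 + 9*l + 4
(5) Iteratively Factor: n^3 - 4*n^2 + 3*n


(1) = (h + 3)*(h^4 - 6*h^3 - 3*h^2 + 56*h - 48) = (h - 4)*(h + 3)*(h^3 - 2*h^2 - 11*h + 12) = (h - 4)*(h - 1)*(h + 3)*(h^2 - h - 12) = (h - 4)*(h - 1)*(h + 3)^2*(h - 4)
(2) = (w - 4)*(w^3 - 2*w^2 - 15*w + 36) = (w - 4)*(w + 4)*(w^2 - 6*w + 9) = (w - 4)*(w - 3)*(w + 4)*(w - 3)
(3) = (a)*(a^5 - 17*a^3 - 36*a^2 - 20*a) = a*(a + 2)*(a^4 - 2*a^3 - 13*a^2 - 10*a) = a*(a - 5)*(a + 2)*(a^3 + 3*a^2 + 2*a) = a*(a - 5)*(a + 2)^2*(a^2 + a) = a^2*(a - 5)*(a + 2)^2*(a + 1)
(4) = (l + 1)*(l^2 + 5*l + 4) = (l + 1)*(l + 4)*(l + 1)
(5) = (n - 1)*(n^2 - 3*n) = (n - 3)*(n - 1)*(n)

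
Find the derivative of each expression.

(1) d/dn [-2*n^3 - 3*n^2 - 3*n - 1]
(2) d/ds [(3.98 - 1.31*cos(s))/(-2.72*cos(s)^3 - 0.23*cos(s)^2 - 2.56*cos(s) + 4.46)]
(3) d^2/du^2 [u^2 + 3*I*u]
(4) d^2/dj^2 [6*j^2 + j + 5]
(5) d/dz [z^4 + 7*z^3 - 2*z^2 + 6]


(1) = -6*n^2 - 6*n - 3
(2) = (7.1264*cos(s)^3 - 32.1755*cos(s)^2 - 1.8308*cos(s) - 4.3462)*sin(s)/(7.3984*cos(s)^6 + 1.2512*cos(s)^5 + 13.9793*cos(s)^4 - 23.0848*cos(s)^3 + 4.502*cos(s)^2 - 22.8352*cos(s) + 19.8916)
(3) = 2
(4) = 12
(5) = z*(4*z^2 + 21*z - 4)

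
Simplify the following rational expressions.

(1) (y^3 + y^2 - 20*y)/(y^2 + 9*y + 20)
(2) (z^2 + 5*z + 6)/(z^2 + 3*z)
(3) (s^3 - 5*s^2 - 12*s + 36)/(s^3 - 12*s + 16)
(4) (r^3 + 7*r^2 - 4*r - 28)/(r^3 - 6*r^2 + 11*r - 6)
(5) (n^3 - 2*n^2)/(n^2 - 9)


(1) = (y^2 - 4*y)/(y + 4)
(2) = (z + 2)/z
(3) = (s^2 - 3*s - 18)/(s^2 + 2*s - 8)
(4) = (r^2 + 9*r + 14)/(r^2 - 4*r + 3)
(5) = (n^3 - 2*n^2)/(n^2 - 9)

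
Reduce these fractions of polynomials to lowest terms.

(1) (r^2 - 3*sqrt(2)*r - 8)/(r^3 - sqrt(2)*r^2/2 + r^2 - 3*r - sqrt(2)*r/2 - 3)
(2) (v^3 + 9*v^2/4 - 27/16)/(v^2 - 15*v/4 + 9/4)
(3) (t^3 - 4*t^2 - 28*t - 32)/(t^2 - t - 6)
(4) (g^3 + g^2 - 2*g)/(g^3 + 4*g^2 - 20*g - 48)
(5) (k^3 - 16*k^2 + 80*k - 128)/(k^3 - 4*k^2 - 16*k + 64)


(1) = (2*r - 8*sqrt(2))/(2*r^2 + r*(2 - 3*sqrt(2)) - 3*sqrt(2))
(2) = (4*v^2 + 12*v + 9)/(4*v - 12)
(3) = (t^2 - 6*t - 16)/(t - 3)
(4) = (g^2 - g)/(g^2 + 2*g - 24)
(5) = (k - 8)/(k + 4)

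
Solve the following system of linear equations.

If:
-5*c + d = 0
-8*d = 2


Then:
c = -1/20
d = -1/4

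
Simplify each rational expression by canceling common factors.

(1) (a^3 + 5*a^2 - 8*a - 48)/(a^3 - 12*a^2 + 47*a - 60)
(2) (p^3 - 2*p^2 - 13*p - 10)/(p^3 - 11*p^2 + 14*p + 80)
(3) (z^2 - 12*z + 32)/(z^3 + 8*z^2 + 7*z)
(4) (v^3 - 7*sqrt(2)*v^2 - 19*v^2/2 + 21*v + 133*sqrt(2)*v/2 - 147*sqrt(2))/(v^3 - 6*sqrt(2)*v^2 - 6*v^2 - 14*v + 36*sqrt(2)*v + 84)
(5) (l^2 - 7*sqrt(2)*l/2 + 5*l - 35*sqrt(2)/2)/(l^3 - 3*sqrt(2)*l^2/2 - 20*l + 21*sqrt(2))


(1) = (a^2 + 8*a + 16)/(a^2 - 9*a + 20)
(2) = (p + 1)/(p - 8)
(3) = (z^2 - 12*z + 32)/(z^3 + 8*z^2 + 7*z)
(4) = (2*v - 7)/(2*v + 2*sqrt(2))
(5) = (4*l + 20)/(4*l^2 + 8*sqrt(2)*l - 24)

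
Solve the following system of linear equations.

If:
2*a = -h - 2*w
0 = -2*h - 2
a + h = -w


Then:
No Solution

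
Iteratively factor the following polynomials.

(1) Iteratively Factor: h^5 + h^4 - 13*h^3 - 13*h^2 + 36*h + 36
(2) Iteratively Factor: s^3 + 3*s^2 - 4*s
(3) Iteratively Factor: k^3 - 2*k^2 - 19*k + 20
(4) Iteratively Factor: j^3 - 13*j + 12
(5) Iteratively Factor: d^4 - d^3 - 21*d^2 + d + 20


(1) = (h - 2)*(h^4 + 3*h^3 - 7*h^2 - 27*h - 18) = (h - 2)*(h + 1)*(h^3 + 2*h^2 - 9*h - 18) = (h - 2)*(h + 1)*(h + 3)*(h^2 - h - 6) = (h - 3)*(h - 2)*(h + 1)*(h + 3)*(h + 2)
(2) = (s)*(s^2 + 3*s - 4) = s*(s - 1)*(s + 4)
(3) = (k - 5)*(k^2 + 3*k - 4) = (k - 5)*(k + 4)*(k - 1)
(4) = (j - 1)*(j^2 + j - 12) = (j - 3)*(j - 1)*(j + 4)
(5) = (d + 1)*(d^3 - 2*d^2 - 19*d + 20) = (d + 1)*(d + 4)*(d^2 - 6*d + 5) = (d - 5)*(d + 1)*(d + 4)*(d - 1)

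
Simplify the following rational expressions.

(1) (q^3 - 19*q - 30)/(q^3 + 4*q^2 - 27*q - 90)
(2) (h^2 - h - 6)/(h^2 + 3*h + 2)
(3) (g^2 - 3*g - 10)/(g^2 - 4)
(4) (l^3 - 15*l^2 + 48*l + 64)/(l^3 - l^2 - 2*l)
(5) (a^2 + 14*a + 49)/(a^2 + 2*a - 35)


(1) = (q + 2)/(q + 6)
(2) = (h - 3)/(h + 1)
(3) = (g - 5)/(g - 2)
(4) = (l^2 - 16*l + 64)/(l^2 - 2*l)
(5) = (a + 7)/(a - 5)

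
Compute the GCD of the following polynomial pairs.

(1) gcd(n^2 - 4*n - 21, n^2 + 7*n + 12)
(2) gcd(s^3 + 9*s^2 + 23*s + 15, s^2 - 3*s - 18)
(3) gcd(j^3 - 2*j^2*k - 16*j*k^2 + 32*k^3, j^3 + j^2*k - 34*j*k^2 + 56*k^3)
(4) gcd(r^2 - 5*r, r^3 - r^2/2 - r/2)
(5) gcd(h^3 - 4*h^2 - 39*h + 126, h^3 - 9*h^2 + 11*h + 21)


(1) = gcd((n - 7)*(n + 3), (n + 3)*(n + 4)) = n + 3
(2) = s + 3
(3) = gcd((j - 4*k)*(j - 2*k)*(j + 4*k), (j - 4*k)*(j - 2*k)*(j + 7*k)) = j^2 - 6*j*k + 8*k^2
(4) = r
(5) = h^2 - 10*h + 21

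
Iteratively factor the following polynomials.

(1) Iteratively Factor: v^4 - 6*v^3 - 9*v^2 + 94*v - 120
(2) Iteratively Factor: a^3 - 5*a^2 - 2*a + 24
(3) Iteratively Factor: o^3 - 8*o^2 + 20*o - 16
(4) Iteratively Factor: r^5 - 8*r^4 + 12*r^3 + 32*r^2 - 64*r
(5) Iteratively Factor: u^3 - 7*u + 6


(1) = (v - 3)*(v^3 - 3*v^2 - 18*v + 40) = (v - 3)*(v + 4)*(v^2 - 7*v + 10) = (v - 5)*(v - 3)*(v + 4)*(v - 2)
(2) = (a + 2)*(a^2 - 7*a + 12) = (a - 4)*(a + 2)*(a - 3)
(3) = (o - 2)*(o^2 - 6*o + 8) = (o - 2)^2*(o - 4)
(4) = (r - 2)*(r^4 - 6*r^3 + 32*r) = (r - 4)*(r - 2)*(r^3 - 2*r^2 - 8*r) = (r - 4)^2*(r - 2)*(r^2 + 2*r) = (r - 4)^2*(r - 2)*(r + 2)*(r)
(5) = (u + 3)*(u^2 - 3*u + 2) = (u - 2)*(u + 3)*(u - 1)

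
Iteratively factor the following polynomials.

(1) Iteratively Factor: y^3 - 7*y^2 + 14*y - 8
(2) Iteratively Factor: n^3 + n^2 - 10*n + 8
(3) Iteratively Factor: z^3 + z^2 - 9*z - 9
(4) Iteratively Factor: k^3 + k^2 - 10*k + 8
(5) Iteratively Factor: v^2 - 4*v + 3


(1) = (y - 1)*(y^2 - 6*y + 8) = (y - 4)*(y - 1)*(y - 2)
(2) = (n - 1)*(n^2 + 2*n - 8) = (n - 1)*(n + 4)*(n - 2)
(3) = (z + 1)*(z^2 - 9) = (z - 3)*(z + 1)*(z + 3)
(4) = (k + 4)*(k^2 - 3*k + 2) = (k - 2)*(k + 4)*(k - 1)
(5) = (v - 1)*(v - 3)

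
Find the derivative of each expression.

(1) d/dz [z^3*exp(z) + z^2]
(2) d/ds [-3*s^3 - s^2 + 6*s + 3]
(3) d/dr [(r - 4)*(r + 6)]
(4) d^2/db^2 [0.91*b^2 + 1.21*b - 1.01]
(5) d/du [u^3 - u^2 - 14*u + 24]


(1) = z*(z^2*exp(z) + 3*z*exp(z) + 2)
(2) = -9*s^2 - 2*s + 6
(3) = 2*r + 2
(4) = 1.82000000000000
(5) = 3*u^2 - 2*u - 14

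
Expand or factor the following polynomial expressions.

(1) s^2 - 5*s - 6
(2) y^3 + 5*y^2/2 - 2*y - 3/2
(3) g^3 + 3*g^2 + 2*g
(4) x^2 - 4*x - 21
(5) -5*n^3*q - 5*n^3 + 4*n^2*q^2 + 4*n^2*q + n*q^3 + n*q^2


(1) = (s - 6)*(s + 1)
(2) = (y - 1)*(y + 1/2)*(y + 3)
(3) = g*(g + 1)*(g + 2)
(4) = (x - 7)*(x + 3)
(5) = (-n + q)*(5*n + q)*(n*q + n)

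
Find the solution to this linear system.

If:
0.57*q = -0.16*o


Then:
o = -3.5625*q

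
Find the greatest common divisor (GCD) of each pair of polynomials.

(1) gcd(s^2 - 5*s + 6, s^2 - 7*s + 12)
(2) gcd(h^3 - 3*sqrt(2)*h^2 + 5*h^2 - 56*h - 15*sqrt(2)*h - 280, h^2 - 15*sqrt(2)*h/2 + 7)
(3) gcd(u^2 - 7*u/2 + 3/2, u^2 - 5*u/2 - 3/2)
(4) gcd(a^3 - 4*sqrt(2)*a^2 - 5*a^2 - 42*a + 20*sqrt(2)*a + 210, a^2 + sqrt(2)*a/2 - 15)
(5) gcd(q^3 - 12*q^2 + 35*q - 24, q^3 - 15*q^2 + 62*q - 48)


(1) = s - 3
(2) = h - 7*sqrt(2)
(3) = u - 3
(4) = gcd((a - 5)*(a - 7*sqrt(2))*(a + 3*sqrt(2)), (a - 5*sqrt(2)/2)*(a + 3*sqrt(2))) = a + 3*sqrt(2)
(5) = q^2 - 9*q + 8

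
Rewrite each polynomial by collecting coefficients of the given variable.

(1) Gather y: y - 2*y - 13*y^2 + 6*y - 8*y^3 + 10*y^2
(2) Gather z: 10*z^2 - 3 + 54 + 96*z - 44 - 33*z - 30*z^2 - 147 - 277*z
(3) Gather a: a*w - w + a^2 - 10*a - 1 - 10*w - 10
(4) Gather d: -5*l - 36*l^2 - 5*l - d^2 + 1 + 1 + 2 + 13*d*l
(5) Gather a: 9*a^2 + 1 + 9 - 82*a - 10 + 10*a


(1) = -8*y^3 - 3*y^2 + 5*y
(2) = -20*z^2 - 214*z - 140
(3) = a^2 + a*(w - 10) - 11*w - 11
(4) = -d^2 + 13*d*l - 36*l^2 - 10*l + 4
(5) = 9*a^2 - 72*a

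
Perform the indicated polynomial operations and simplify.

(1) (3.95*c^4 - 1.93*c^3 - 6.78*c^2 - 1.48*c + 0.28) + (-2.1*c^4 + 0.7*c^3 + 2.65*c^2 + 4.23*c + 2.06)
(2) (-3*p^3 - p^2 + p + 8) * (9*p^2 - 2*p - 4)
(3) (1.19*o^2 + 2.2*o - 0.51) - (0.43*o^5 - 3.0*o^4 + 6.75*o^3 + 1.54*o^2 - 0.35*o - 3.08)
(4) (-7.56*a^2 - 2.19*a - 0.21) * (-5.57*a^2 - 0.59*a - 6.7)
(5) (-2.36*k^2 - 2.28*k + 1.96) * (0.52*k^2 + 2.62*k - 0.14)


(1) = 1.85*c^4 - 1.23*c^3 - 4.13*c^2 + 2.75*c + 2.34
(2) = -27*p^5 - 3*p^4 + 23*p^3 + 74*p^2 - 20*p - 32
(3) = -0.43*o^5 + 3.0*o^4 - 6.75*o^3 - 0.35*o^2 + 2.55*o + 2.57
(4) = 42.1092*a^4 + 16.6587*a^3 + 53.1138*a^2 + 14.7969*a + 1.407
(5) = -1.2272*k^4 - 7.3688*k^3 - 4.624*k^2 + 5.4544*k - 0.2744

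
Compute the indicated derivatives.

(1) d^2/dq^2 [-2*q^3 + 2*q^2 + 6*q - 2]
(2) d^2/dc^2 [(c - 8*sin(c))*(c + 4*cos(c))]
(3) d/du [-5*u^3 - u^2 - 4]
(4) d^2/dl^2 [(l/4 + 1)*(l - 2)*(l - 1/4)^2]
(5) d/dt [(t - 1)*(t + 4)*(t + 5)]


(1) = 4 - 12*q
(2) = 8*c*sin(c) - 4*c*cos(c) - 8*sin(c) + 64*sin(2*c) - 16*cos(c) + 2
(3) = u*(-15*u - 2)
(4) = 3*l^2 + 9*l/4 - 143/32
(5) = 3*t^2 + 16*t + 11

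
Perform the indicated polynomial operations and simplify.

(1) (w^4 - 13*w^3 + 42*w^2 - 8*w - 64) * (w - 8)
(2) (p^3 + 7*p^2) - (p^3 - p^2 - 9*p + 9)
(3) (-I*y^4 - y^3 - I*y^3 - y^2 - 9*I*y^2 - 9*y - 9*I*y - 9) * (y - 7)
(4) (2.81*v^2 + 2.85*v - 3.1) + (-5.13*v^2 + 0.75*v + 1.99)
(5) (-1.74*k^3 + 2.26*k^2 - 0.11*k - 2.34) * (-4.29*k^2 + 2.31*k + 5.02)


(1) = w^5 - 21*w^4 + 146*w^3 - 344*w^2 + 512
(2) = 8*p^2 + 9*p - 9
(3) = -I*y^5 - y^4 + 6*I*y^4 + 6*y^3 - 2*I*y^3 - 2*y^2 + 54*I*y^2 + 54*y + 63*I*y + 63
(4) = -2.32*v^2 + 3.6*v - 1.11
(5) = 7.4646*k^5 - 13.7148*k^4 - 3.0423*k^3 + 21.1297*k^2 - 5.9576*k - 11.7468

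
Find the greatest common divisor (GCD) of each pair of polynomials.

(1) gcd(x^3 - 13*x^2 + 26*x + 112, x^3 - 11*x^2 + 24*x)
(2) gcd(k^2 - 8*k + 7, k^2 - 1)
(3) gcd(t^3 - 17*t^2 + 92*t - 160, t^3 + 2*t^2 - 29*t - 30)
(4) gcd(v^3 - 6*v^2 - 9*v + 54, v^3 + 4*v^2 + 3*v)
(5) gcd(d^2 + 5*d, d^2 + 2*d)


(1) = gcd((x - 8)*(x - 7)*(x + 2), x*(x - 8)*(x - 3)) = x - 8
(2) = gcd((k - 7)*(k - 1), (k - 1)*(k + 1)) = k - 1
(3) = t - 5
(4) = gcd((v - 6)*(v - 3)*(v + 3), v*(v + 1)*(v + 3)) = v + 3
(5) = d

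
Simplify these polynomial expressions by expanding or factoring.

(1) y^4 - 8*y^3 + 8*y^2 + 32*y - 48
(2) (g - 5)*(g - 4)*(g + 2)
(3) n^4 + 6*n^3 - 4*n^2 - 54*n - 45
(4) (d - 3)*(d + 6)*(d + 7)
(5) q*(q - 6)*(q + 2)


(1) = (y - 6)*(y - 2)^2*(y + 2)
(2) = g^3 - 7*g^2 + 2*g + 40
(3) = (n - 3)*(n + 1)*(n + 3)*(n + 5)
(4) = d^3 + 10*d^2 + 3*d - 126
(5) = q^3 - 4*q^2 - 12*q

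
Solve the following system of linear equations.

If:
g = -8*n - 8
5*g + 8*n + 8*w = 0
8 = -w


Then:
g = 18
n = -13/4
w = -8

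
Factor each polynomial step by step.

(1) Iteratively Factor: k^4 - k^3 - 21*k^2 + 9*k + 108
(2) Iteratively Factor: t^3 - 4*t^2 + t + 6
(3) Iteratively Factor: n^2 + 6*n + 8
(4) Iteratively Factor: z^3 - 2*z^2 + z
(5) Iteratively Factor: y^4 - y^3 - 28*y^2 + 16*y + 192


(1) = (k + 3)*(k^3 - 4*k^2 - 9*k + 36) = (k + 3)^2*(k^2 - 7*k + 12) = (k - 4)*(k + 3)^2*(k - 3)
(2) = (t - 3)*(t^2 - t - 2) = (t - 3)*(t - 2)*(t + 1)
(3) = (n + 4)*(n + 2)
(4) = (z - 1)*(z^2 - z) = z*(z - 1)*(z - 1)
(5) = (y + 3)*(y^3 - 4*y^2 - 16*y + 64) = (y + 3)*(y + 4)*(y^2 - 8*y + 16) = (y - 4)*(y + 3)*(y + 4)*(y - 4)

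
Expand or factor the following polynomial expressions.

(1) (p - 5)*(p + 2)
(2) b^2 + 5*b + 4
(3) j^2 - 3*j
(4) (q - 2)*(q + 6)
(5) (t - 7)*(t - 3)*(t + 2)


(1) = p^2 - 3*p - 10
(2) = (b + 1)*(b + 4)
(3) = j*(j - 3)
(4) = q^2 + 4*q - 12
(5) = t^3 - 8*t^2 + t + 42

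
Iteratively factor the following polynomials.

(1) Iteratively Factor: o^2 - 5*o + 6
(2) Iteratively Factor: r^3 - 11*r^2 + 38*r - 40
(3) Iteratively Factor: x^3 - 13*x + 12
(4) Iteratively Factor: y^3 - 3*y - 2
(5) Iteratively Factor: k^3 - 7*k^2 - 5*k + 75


(1) = (o - 3)*(o - 2)
(2) = (r - 2)*(r^2 - 9*r + 20) = (r - 5)*(r - 2)*(r - 4)
(3) = (x - 1)*(x^2 + x - 12) = (x - 1)*(x + 4)*(x - 3)
(4) = (y + 1)*(y^2 - y - 2) = (y - 2)*(y + 1)*(y + 1)
(5) = (k - 5)*(k^2 - 2*k - 15) = (k - 5)*(k + 3)*(k - 5)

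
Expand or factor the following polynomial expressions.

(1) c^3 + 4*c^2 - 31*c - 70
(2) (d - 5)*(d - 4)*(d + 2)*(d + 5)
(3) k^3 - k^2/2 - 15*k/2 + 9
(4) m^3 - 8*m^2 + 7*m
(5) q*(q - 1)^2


(1) = (c - 5)*(c + 2)*(c + 7)
(2) = d^4 - 2*d^3 - 33*d^2 + 50*d + 200
(3) = (k - 2)*(k - 3/2)*(k + 3)
(4) = m*(m - 7)*(m - 1)
(5) = q^3 - 2*q^2 + q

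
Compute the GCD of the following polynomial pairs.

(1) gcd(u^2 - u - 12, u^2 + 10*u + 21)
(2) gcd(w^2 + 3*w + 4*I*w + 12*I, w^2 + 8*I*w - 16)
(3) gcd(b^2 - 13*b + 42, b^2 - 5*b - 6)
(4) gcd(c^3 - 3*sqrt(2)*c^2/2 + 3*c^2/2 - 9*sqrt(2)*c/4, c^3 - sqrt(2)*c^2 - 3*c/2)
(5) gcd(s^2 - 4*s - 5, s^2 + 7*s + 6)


(1) = gcd((u - 4)*(u + 3), (u + 3)*(u + 7)) = u + 3
(2) = w + 4*I
(3) = gcd((b - 7)*(b - 6), (b - 6)*(b + 1)) = b - 6
(4) = gcd(c*(c + 3/2)*(c - 3*sqrt(2)/2), c*(c - 3*sqrt(2)/2)*(c + sqrt(2)/2)) = c^2 - 3*sqrt(2)*c/2
(5) = s + 1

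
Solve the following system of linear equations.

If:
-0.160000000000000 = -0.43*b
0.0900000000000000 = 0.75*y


Then:
b = 0.37
y = 0.12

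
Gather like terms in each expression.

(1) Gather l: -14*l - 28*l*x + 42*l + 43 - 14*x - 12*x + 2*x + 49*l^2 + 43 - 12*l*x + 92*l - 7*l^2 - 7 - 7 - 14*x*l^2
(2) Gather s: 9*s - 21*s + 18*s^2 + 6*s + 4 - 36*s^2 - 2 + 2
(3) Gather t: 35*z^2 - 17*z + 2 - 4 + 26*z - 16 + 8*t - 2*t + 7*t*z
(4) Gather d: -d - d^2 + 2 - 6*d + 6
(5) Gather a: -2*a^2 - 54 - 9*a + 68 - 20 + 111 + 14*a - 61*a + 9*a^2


(1) = l^2*(42 - 14*x) + l*(120 - 40*x) - 24*x + 72
(2) = -18*s^2 - 6*s + 4
(3) = t*(7*z + 6) + 35*z^2 + 9*z - 18
(4) = -d^2 - 7*d + 8
(5) = 7*a^2 - 56*a + 105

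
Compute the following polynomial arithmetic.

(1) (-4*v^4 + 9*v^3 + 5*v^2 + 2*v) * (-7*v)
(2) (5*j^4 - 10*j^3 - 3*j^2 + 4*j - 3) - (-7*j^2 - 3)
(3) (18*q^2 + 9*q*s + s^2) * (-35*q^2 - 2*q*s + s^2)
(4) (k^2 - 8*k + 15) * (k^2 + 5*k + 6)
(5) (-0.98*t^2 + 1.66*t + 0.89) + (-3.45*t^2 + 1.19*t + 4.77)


(1) = 28*v^5 - 63*v^4 - 35*v^3 - 14*v^2
(2) = 5*j^4 - 10*j^3 + 4*j^2 + 4*j
(3) = -630*q^4 - 351*q^3*s - 35*q^2*s^2 + 7*q*s^3 + s^4
(4) = k^4 - 3*k^3 - 19*k^2 + 27*k + 90
(5) = -4.43*t^2 + 2.85*t + 5.66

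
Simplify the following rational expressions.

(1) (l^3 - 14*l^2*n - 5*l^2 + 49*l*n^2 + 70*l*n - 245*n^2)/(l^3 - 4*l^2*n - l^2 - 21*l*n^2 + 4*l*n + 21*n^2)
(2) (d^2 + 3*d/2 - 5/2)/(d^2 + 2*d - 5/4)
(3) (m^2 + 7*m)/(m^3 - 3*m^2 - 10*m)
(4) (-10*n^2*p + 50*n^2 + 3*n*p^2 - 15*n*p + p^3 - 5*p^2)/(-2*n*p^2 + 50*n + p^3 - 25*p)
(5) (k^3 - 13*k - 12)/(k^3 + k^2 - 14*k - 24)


(1) = (l^2 - 7*l*n - 5*l + 35*n)/(l^2 + 3*l*n - l - 3*n)
(2) = (2*d - 2)/(2*d - 1)
(3) = (m + 7)/(m^2 - 3*m - 10)
(4) = (5*n + p)/(p + 5)
(5) = (k + 1)/(k + 2)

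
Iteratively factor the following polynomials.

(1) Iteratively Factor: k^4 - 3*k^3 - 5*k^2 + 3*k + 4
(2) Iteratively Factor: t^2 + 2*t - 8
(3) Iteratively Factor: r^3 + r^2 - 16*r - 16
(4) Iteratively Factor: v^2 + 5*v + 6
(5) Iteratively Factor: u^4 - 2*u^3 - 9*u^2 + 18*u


(1) = (k - 4)*(k^3 + k^2 - k - 1) = (k - 4)*(k + 1)*(k^2 - 1) = (k - 4)*(k + 1)^2*(k - 1)
(2) = (t + 4)*(t - 2)
(3) = (r + 4)*(r^2 - 3*r - 4) = (r - 4)*(r + 4)*(r + 1)
(4) = (v + 2)*(v + 3)
(5) = (u - 3)*(u^3 + u^2 - 6*u) = u*(u - 3)*(u^2 + u - 6) = u*(u - 3)*(u - 2)*(u + 3)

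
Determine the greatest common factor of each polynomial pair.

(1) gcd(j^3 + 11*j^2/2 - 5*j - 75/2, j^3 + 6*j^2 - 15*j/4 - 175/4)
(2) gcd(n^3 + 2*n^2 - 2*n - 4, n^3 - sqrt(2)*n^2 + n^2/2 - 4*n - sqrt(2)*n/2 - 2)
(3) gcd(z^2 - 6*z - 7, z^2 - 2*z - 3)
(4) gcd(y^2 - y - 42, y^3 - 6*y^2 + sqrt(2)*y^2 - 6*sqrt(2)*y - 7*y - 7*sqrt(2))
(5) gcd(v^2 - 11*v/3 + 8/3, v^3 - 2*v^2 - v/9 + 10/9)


(1) = gcd((j - 5/2)*(j + 3)*(j + 5), (j - 5/2)*(j + 7/2)*(j + 5)) = j^2 + 5*j/2 - 25/2
(2) = n + sqrt(2)
(3) = z + 1
(4) = gcd((y - 7)*(y + 6), (y - 7)*(y + 1)*(y + sqrt(2))) = y - 7
(5) = gcd((v - 8/3)*(v - 1), (v - 5/3)*(v - 1)*(v + 2/3)) = v - 1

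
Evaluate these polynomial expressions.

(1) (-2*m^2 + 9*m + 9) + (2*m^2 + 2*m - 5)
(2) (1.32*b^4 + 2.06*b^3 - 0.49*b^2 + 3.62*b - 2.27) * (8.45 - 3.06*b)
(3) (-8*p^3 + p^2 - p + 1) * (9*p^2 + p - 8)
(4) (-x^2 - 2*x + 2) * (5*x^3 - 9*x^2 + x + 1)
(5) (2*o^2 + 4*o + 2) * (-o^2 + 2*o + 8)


(1) = 11*m + 4
(2) = -4.0392*b^5 + 4.8504*b^4 + 18.9064*b^3 - 15.2177*b^2 + 37.5352*b - 19.1815
(3) = -72*p^5 + p^4 + 56*p^3 + 9*p - 8
(4) = -5*x^5 - x^4 + 27*x^3 - 21*x^2 + 2
(5) = -2*o^4 + 22*o^2 + 36*o + 16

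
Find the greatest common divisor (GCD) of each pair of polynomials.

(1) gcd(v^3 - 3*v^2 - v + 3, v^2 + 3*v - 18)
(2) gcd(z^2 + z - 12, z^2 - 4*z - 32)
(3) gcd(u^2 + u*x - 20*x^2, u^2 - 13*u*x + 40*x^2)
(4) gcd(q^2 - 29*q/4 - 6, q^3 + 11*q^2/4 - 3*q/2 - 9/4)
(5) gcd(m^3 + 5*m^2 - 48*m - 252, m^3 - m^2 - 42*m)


(1) = gcd((v - 3)*(v - 1)*(v + 1), (v - 3)*(v + 6)) = v - 3
(2) = z + 4
(3) = 1
(4) = q + 3/4
(5) = gcd((m - 7)*(m + 6)^2, m*(m - 7)*(m + 6)) = m^2 - m - 42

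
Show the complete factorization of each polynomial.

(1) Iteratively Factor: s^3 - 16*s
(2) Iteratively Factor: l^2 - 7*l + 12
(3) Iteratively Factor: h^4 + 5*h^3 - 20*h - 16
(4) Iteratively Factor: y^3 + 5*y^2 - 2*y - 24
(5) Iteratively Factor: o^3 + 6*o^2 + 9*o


(1) = (s - 4)*(s^2 + 4*s) = s*(s - 4)*(s + 4)
(2) = (l - 3)*(l - 4)
(3) = (h + 2)*(h^3 + 3*h^2 - 6*h - 8) = (h + 1)*(h + 2)*(h^2 + 2*h - 8) = (h + 1)*(h + 2)*(h + 4)*(h - 2)
(4) = (y - 2)*(y^2 + 7*y + 12) = (y - 2)*(y + 3)*(y + 4)
(5) = (o)*(o^2 + 6*o + 9) = o*(o + 3)*(o + 3)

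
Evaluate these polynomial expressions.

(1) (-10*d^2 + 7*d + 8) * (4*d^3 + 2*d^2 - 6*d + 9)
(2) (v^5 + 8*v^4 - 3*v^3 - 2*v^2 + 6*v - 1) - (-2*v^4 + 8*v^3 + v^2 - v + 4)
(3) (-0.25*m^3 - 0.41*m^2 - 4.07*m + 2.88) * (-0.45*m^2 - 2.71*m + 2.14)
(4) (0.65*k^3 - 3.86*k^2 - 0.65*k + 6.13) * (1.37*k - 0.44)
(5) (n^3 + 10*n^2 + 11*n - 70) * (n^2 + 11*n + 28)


(1) = -40*d^5 + 8*d^4 + 106*d^3 - 116*d^2 + 15*d + 72
(2) = v^5 + 10*v^4 - 11*v^3 - 3*v^2 + 7*v - 5
(3) = 0.1125*m^5 + 0.862*m^4 + 2.4076*m^3 + 8.8563*m^2 - 16.5146*m + 6.1632
(4) = 0.8905*k^4 - 5.5742*k^3 + 0.8079*k^2 + 8.6841*k - 2.6972
(5) = n^5 + 21*n^4 + 149*n^3 + 331*n^2 - 462*n - 1960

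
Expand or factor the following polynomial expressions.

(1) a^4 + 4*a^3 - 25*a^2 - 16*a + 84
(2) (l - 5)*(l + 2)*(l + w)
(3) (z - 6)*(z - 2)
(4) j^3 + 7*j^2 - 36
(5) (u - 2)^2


(1) = (a - 3)*(a - 2)*(a + 2)*(a + 7)
(2) = l^3 + l^2*w - 3*l^2 - 3*l*w - 10*l - 10*w
(3) = z^2 - 8*z + 12
(4) = (j - 2)*(j + 3)*(j + 6)
(5) = u^2 - 4*u + 4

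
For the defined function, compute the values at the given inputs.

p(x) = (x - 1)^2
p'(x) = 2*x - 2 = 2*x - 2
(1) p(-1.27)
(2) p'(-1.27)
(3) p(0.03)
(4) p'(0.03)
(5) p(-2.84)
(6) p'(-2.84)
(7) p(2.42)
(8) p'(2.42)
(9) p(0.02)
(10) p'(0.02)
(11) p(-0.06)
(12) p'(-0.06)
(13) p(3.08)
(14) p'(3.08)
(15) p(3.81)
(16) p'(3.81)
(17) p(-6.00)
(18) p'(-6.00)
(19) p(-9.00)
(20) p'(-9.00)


(1) = 5.15
(2) = -4.54
(3) = 0.94
(4) = -1.94
(5) = 14.75
(6) = -7.68
(7) = 2.02
(8) = 2.84
(9) = 0.96
(10) = -1.96
(11) = 1.12
(12) = -2.12
(13) = 4.33
(14) = 4.16
(15) = 7.90
(16) = 5.62
(17) = 49.00
(18) = -14.00
(19) = 100.00
(20) = -20.00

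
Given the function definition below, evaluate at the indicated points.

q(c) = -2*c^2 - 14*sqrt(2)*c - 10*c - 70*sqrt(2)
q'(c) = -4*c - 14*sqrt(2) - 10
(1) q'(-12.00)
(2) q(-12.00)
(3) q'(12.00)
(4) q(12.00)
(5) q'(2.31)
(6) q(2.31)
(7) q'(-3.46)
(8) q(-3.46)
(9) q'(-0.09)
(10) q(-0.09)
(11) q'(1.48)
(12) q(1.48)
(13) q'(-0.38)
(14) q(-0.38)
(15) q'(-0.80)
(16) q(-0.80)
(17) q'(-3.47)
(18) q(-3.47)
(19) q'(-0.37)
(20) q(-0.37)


(1) = 18.20
(2) = -29.41
(3) = -77.80
(4) = -744.58
(5) = -39.04
(6) = -178.50
(7) = -15.96
(8) = -19.83
(9) = -29.44
(10) = -96.33
(11) = -35.72
(12) = -147.48
(13) = -28.28
(14) = -87.96
(15) = -26.60
(16) = -76.44
(17) = -15.92
(18) = -19.67
(19) = -28.32
(20) = -88.24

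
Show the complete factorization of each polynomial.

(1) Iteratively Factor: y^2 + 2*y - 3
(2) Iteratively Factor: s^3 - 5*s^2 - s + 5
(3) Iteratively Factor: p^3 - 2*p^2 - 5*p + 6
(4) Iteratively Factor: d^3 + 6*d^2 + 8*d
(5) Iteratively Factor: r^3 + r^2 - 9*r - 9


(1) = (y + 3)*(y - 1)
(2) = (s - 5)*(s^2 - 1) = (s - 5)*(s - 1)*(s + 1)
(3) = (p - 1)*(p^2 - p - 6) = (p - 3)*(p - 1)*(p + 2)
(4) = (d + 4)*(d^2 + 2*d) = d*(d + 4)*(d + 2)
(5) = (r + 1)*(r^2 - 9) = (r - 3)*(r + 1)*(r + 3)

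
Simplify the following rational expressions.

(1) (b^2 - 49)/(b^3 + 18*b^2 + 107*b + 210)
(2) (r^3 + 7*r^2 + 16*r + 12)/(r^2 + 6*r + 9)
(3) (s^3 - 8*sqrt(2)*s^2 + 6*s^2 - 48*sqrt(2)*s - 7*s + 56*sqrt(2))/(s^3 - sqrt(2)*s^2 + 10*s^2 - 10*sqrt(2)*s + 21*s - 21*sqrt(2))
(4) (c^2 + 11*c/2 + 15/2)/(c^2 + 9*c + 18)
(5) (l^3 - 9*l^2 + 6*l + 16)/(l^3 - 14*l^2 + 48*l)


(1) = (b - 7)/(b^2 + 11*b + 30)
(2) = (r^2 + 4*r + 4)/(r + 3)
(3) = (s^2 + s*(-8*sqrt(2) - 1) + 8*sqrt(2))/(s^2 + s*(3 - sqrt(2)) - 3*sqrt(2))
(4) = (2*c + 5)/(2*c + 12)
(5) = (l^2 - l - 2)/(l^2 - 6*l)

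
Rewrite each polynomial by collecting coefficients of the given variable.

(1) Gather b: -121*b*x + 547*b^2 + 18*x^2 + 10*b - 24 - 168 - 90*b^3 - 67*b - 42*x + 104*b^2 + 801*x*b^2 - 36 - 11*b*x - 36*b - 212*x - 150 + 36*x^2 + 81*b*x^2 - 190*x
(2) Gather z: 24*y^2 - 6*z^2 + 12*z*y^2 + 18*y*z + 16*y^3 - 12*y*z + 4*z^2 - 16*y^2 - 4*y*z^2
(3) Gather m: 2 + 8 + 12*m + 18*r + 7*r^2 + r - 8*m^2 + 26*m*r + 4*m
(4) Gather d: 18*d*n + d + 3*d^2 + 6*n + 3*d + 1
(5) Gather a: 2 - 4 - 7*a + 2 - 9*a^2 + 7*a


(1) = -90*b^3 + b^2*(801*x + 651) + b*(81*x^2 - 132*x - 93) + 54*x^2 - 444*x - 378
(2) = 16*y^3 + 8*y^2 + z^2*(-4*y - 2) + z*(12*y^2 + 6*y)
(3) = -8*m^2 + m*(26*r + 16) + 7*r^2 + 19*r + 10
(4) = 3*d^2 + d*(18*n + 4) + 6*n + 1
(5) = -9*a^2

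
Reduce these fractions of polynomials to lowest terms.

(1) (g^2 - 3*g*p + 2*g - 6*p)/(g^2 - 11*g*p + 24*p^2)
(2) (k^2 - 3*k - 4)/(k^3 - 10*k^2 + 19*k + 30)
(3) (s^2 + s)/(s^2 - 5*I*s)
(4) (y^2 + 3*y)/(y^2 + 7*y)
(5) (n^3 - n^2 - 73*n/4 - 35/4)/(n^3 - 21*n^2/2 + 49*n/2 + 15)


(1) = (-g - 2)/(-g + 8*p)
(2) = (k - 4)/(k^2 - 11*k + 30)
(3) = (s + 1)/(s - 5*I)
(4) = (y + 3)/(y + 7)
(5) = (2*n + 7)/(2*n - 12)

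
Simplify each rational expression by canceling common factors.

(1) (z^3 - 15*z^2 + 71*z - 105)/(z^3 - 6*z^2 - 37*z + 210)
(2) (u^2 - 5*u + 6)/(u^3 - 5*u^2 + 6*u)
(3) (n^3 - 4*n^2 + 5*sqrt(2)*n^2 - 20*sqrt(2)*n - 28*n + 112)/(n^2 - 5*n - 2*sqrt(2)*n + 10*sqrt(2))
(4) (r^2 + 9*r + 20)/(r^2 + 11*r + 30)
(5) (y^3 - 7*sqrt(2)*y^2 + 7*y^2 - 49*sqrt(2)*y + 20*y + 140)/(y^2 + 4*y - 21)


(1) = (z - 3)/(z + 6)
(2) = 1/u
(3) = (n^2 + n*(-4 + 7*sqrt(2)) - 28*sqrt(2))/(n - 5)
(4) = (r + 4)/(r + 6)
(5) = (y^2 - 7*sqrt(2)*y + 20)/(y - 3)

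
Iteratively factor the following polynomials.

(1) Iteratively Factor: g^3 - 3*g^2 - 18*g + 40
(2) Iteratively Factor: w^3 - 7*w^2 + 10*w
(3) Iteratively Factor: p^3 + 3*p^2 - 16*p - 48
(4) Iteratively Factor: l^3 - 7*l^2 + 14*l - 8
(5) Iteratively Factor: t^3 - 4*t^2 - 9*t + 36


(1) = (g + 4)*(g^2 - 7*g + 10) = (g - 2)*(g + 4)*(g - 5)
(2) = (w - 5)*(w^2 - 2*w) = w*(w - 5)*(w - 2)
(3) = (p - 4)*(p^2 + 7*p + 12) = (p - 4)*(p + 4)*(p + 3)
(4) = (l - 2)*(l^2 - 5*l + 4) = (l - 4)*(l - 2)*(l - 1)
(5) = (t - 4)*(t^2 - 9) = (t - 4)*(t + 3)*(t - 3)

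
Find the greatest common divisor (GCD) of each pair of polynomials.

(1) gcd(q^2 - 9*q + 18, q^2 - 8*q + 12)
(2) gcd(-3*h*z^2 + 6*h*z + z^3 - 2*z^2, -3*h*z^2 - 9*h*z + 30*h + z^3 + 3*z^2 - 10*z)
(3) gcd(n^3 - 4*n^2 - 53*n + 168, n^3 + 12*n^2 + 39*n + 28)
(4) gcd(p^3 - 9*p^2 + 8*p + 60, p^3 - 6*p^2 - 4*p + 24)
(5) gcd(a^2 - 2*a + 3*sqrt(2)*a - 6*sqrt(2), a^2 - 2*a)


(1) = gcd((q - 6)*(q - 3), (q - 6)*(q - 2)) = q - 6
(2) = gcd(z*(-3*h + z)*(z - 2), (-3*h + z)*(z - 2)*(z + 5)) = -3*h*z + 6*h + z^2 - 2*z
(3) = gcd((n - 8)*(n - 3)*(n + 7), (n + 1)*(n + 4)*(n + 7)) = n + 7
(4) = p^2 - 4*p - 12
(5) = gcd((a - 2)*(a + 3*sqrt(2)), a*(a - 2)) = a - 2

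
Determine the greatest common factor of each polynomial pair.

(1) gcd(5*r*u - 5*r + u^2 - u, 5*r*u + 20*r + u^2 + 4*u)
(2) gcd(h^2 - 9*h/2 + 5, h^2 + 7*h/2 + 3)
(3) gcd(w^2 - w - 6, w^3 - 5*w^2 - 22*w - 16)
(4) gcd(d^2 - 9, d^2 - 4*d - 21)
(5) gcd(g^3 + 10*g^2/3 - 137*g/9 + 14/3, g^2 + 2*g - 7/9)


(1) = gcd((5*r + u)*(u - 1), (5*r + u)*(u + 4)) = 5*r + u
(2) = gcd((h - 5/2)*(h - 2), (h + 3/2)*(h + 2)) = 1
(3) = w + 2
(4) = d + 3
(5) = g - 1/3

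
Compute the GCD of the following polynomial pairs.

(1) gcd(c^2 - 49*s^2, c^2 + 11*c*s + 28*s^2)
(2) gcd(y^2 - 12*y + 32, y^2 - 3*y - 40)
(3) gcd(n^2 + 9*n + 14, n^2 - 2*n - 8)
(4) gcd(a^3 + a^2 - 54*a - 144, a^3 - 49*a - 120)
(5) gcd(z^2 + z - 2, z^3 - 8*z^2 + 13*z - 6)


(1) = c + 7*s
(2) = gcd((y - 8)*(y - 4), (y - 8)*(y + 5)) = y - 8
(3) = gcd((n + 2)*(n + 7), (n - 4)*(n + 2)) = n + 2
(4) = gcd((a - 8)*(a + 3)*(a + 6), (a - 8)*(a + 3)*(a + 5)) = a^2 - 5*a - 24
(5) = z - 1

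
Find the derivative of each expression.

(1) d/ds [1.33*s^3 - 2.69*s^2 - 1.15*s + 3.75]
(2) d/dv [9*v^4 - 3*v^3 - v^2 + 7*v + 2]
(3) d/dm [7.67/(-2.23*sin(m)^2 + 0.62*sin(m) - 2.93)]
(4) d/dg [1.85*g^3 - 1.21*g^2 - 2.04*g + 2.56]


(1) = 3.99*s^2 - 5.38*s - 1.15
(2) = 36*v^3 - 9*v^2 - 2*v + 7
(3) = (34.2082*sin(m) - 4.7554)*cos(m)/(2.23*sin(m)^2 - 0.62*sin(m) + 2.93)^2
(4) = 5.55*g^2 - 2.42*g - 2.04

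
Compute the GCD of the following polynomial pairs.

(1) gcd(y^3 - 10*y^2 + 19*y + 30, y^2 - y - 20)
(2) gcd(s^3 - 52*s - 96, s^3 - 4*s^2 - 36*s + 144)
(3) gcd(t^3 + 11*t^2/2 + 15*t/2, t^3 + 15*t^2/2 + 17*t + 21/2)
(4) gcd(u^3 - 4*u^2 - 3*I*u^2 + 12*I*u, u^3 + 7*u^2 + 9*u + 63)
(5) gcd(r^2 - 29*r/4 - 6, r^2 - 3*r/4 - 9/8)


(1) = y - 5
(2) = s + 6
(3) = t + 3
(4) = u - 3*I
(5) = r + 3/4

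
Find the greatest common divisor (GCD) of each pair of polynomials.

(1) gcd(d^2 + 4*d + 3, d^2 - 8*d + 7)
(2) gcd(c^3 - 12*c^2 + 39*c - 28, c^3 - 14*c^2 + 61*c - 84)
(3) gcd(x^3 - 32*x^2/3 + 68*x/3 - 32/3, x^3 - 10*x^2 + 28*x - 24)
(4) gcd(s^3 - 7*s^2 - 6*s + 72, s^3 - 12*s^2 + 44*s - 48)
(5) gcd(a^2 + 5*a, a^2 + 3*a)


(1) = gcd((d + 1)*(d + 3), (d - 7)*(d - 1)) = 1
(2) = c^2 - 11*c + 28
(3) = x - 2
(4) = gcd((s - 6)*(s - 4)*(s + 3), (s - 6)*(s - 4)*(s - 2)) = s^2 - 10*s + 24
(5) = gcd(a*(a + 5), a*(a + 3)) = a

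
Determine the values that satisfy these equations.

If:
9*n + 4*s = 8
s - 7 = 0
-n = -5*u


Then:
n = -20/9
s = 7
u = -4/9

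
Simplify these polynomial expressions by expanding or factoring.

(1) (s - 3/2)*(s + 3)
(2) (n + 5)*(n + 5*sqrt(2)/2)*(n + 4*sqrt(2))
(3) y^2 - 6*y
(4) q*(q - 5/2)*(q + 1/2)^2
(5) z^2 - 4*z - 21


(1) = s^2 + 3*s/2 - 9/2
(2) = n^3 + 5*n^2 + 13*sqrt(2)*n^2/2 + 20*n + 65*sqrt(2)*n/2 + 100
(3) = y*(y - 6)
(4) = q^4 - 3*q^3/2 - 9*q^2/4 - 5*q/8
(5) = (z - 7)*(z + 3)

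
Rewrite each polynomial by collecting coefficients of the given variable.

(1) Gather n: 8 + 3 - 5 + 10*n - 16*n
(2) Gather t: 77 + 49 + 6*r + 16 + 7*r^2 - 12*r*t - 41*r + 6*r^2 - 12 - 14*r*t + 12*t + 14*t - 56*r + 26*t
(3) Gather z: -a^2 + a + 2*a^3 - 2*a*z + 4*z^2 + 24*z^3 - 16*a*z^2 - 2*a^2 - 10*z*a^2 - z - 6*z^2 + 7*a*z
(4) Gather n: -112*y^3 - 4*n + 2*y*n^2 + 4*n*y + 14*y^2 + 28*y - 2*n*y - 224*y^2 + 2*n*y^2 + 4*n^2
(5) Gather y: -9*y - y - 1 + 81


(1) = 6 - 6*n
(2) = 13*r^2 - 91*r + t*(52 - 26*r) + 130
(3) = 2*a^3 - 3*a^2 + a + 24*z^3 + z^2*(-16*a - 2) + z*(-10*a^2 + 5*a - 1)
(4) = n^2*(2*y + 4) + n*(2*y^2 + 2*y - 4) - 112*y^3 - 210*y^2 + 28*y
(5) = 80 - 10*y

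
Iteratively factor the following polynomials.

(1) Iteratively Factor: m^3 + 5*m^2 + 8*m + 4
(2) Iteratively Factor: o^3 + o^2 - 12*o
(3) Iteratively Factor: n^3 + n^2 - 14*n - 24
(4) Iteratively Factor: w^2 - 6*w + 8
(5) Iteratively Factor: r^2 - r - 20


(1) = (m + 2)*(m^2 + 3*m + 2) = (m + 2)^2*(m + 1)
(2) = (o - 3)*(o^2 + 4*o) = (o - 3)*(o + 4)*(o)
(3) = (n + 2)*(n^2 - n - 12) = (n + 2)*(n + 3)*(n - 4)
(4) = (w - 2)*(w - 4)
(5) = (r + 4)*(r - 5)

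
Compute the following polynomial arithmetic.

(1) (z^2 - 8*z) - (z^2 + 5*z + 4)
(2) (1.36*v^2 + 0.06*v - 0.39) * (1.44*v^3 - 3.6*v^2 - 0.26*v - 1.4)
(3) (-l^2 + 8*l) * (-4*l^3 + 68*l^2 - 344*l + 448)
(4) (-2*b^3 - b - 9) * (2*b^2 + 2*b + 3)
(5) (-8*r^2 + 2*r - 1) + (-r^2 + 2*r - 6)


(1) = -13*z - 4
(2) = 1.9584*v^5 - 4.8096*v^4 - 1.1312*v^3 - 0.5156*v^2 + 0.0174*v + 0.546
(3) = 4*l^5 - 100*l^4 + 888*l^3 - 3200*l^2 + 3584*l
(4) = -4*b^5 - 4*b^4 - 8*b^3 - 20*b^2 - 21*b - 27
(5) = -9*r^2 + 4*r - 7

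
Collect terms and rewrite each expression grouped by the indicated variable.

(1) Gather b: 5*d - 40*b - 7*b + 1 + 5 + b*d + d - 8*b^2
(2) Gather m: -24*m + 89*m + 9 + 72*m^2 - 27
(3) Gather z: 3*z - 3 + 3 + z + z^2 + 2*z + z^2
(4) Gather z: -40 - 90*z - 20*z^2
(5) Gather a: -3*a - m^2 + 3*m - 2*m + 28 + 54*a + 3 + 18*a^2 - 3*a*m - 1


(1) = -8*b^2 + b*(d - 47) + 6*d + 6
(2) = 72*m^2 + 65*m - 18
(3) = 2*z^2 + 6*z
(4) = -20*z^2 - 90*z - 40
(5) = 18*a^2 + a*(51 - 3*m) - m^2 + m + 30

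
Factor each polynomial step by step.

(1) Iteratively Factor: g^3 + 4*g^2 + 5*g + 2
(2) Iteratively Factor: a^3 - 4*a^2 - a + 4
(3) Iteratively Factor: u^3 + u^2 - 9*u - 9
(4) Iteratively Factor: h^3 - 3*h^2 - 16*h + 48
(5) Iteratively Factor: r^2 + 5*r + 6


(1) = (g + 1)*(g^2 + 3*g + 2) = (g + 1)*(g + 2)*(g + 1)
(2) = (a - 1)*(a^2 - 3*a - 4) = (a - 1)*(a + 1)*(a - 4)
(3) = (u + 1)*(u^2 - 9) = (u - 3)*(u + 1)*(u + 3)
(4) = (h + 4)*(h^2 - 7*h + 12) = (h - 4)*(h + 4)*(h - 3)
(5) = (r + 3)*(r + 2)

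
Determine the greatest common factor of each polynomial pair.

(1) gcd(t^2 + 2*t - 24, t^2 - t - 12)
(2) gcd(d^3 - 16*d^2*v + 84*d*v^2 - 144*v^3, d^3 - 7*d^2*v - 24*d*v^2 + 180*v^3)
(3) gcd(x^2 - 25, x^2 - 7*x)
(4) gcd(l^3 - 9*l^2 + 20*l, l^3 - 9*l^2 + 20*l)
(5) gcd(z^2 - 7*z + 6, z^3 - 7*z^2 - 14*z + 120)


(1) = gcd((t - 4)*(t + 6), (t - 4)*(t + 3)) = t - 4
(2) = d^2 - 12*d*v + 36*v^2
(3) = 1
(4) = l^3 - 9*l^2 + 20*l
(5) = gcd((z - 6)*(z - 1), (z - 6)*(z - 5)*(z + 4)) = z - 6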